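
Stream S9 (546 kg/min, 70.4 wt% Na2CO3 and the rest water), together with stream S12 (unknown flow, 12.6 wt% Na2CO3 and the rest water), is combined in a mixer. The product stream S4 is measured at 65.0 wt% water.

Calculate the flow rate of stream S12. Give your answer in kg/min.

862.9 kg/min

Let S12 be the unknown flow. Total out = 546 + S12.
water balance: 161.62 + 0.874·S12 = 0.650·(546 + S12)
(0.874 − 0.650)·S12 = 0.650×546 − 161.62 = 193.28
S12 = 193.28 / 0.224 = 862.88 kg/min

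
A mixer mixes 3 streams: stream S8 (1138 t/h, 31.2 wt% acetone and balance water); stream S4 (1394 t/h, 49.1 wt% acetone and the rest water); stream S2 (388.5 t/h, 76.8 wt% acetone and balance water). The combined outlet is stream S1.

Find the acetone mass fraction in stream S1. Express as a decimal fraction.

0.458

Total flow out = 1138 + 1394 + 388.5 = 2920.5 t/h.
acetone in = 1138×0.312 + 1394×0.491 + 388.5×0.768 = 1337.9 t/h.
acetone mass fraction in S1 = 1337.9/2920.5 = 0.458.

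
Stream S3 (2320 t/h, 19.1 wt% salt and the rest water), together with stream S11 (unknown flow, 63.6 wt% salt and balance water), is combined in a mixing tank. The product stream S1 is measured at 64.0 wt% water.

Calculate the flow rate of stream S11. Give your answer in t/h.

Let S11 be the unknown flow. Total out = 2320 + S11.
water balance: 1876.9 + 0.364·S11 = 0.640·(2320 + S11)
(0.364 − 0.640)·S11 = 0.640×2320 − 1876.9 = -392.08
S11 = -392.08 / -0.276 = 1420.6 t/h

1421 t/h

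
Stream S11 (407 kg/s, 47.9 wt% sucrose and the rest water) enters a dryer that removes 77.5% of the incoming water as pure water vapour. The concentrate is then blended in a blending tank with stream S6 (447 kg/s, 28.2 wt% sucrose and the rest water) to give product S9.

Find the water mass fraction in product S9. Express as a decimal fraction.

Vapour removed = 0.775×0.521×407 = 164.34 kg/s; concentrate = 242.66 kg/s.
water reaching the mixer = 47.711 (from concentrate) + 447×0.718 = 368.66 kg/s.
Product flow = 242.66 + 447 = 689.66 kg/s; water fraction = 0.535.

0.535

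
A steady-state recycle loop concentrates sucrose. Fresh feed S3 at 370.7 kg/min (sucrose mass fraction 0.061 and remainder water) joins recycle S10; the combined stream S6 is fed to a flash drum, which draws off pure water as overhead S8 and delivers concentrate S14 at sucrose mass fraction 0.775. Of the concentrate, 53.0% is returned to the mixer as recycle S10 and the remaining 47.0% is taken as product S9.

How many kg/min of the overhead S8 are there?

341.5 kg/min

Overall sucrose balance (none leaves overhead): sucrose in fresh feed = sucrose in product, i.e. 370.7×0.061 = (1−0.530)·S14·0.775.
S14 = 22.613/(0.775×0.470) = 62.08 kg/min.
Recycle S10 = 0.530×62.08 = 32.902 kg/min.
Combined feed S6 = 370.7 + 32.902 = 403.6 kg/min.
Overhead S8 = S6 − S14 = 403.6 − 62.08 = 341.52 kg/min.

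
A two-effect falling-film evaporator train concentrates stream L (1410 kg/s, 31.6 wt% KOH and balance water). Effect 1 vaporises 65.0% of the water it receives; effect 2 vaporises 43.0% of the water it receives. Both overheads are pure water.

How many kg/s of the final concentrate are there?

638 kg/s

water in feed = 1410×0.684 = 964.44 kg/s.
After stage 1: water left = (1−0.650)×964.44 = 337.55; stream total = 783.11 kg/s.
After stage 2: water left = (1−0.430)×337.55 = 192.41; final concentrate = 637.97 kg/s.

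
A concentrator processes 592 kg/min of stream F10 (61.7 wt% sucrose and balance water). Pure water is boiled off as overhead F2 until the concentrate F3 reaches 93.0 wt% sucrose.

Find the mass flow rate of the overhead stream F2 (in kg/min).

sucrose is conserved: 592×0.617 = 365.26 kg/min all reports to the concentrate.
Concentrate = 365.26/(target fraction) = 392.76 kg/min.
Overhead = 592 − 392.76 = 199.24 kg/min.

199.2 kg/min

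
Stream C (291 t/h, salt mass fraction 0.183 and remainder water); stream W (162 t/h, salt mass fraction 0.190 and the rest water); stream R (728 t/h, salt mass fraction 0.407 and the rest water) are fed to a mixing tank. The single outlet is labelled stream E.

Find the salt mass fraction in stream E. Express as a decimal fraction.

Total flow out = 291 + 162 + 728 = 1181 t/h.
salt in = 291×0.183 + 162×0.190 + 728×0.407 = 380.33 t/h.
salt mass fraction in E = 380.33/1181 = 0.322.

0.322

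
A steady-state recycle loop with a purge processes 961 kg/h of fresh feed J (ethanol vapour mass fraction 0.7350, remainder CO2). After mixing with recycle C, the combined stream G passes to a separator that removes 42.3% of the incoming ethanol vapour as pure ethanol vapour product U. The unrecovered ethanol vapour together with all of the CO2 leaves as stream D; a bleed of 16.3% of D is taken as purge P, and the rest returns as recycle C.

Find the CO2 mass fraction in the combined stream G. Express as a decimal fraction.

CO2 enters only via J and leaves only via the purge: 961×0.265 = 0.163×(CO2 in D), and the separator passes all CO2, so CO2 in G = CO2 in D = 1562.4 kg/h.
ethanol vapour in G: m_A = 961×0.735 + (1−0.163)·(1−0.423)·m_A, so m_A = 706.34/0.5171 = 1366.1 kg/h.
G = 1366.1 + 1562.4 = 2928.4 kg/h.
CO2 fraction in G = 1562.4/2928.4 = 0.5335.

0.5335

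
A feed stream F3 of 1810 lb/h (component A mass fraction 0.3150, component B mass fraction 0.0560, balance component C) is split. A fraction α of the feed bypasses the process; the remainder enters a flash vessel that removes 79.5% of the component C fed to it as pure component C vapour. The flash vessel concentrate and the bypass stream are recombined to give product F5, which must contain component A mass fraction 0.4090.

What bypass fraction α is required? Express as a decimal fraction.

All 1810×0.315 = 570.15 lb/h of component A reaches F5, so F5 = 570.15/0.409 = 1394 lb/h and vapour = 415.99 lb/h.
The evaporator receives (1−α)·1810 of feed at 0.629 component C and removes 0.795 of that component C:
0.795×0.629×(1−α)×1810 = 415.99
(1−α) = 415.99/905.1 = 0.4596;  α = 0.5404.

0.540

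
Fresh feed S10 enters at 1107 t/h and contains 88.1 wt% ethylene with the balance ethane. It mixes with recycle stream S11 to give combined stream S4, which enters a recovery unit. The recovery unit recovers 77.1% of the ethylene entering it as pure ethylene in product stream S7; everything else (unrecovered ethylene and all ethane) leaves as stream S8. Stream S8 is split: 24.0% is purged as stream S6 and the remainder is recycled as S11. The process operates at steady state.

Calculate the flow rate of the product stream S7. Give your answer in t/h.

ethylene in S4: m_A = 1107×0.881 + (1−0.240)·(1−0.771)·m_A, so m_A = 975.27/0.8260 = 1180.8 t/h.
Product S7 = 0.771×1180.8 = 910.37 t/h.

910.4 t/h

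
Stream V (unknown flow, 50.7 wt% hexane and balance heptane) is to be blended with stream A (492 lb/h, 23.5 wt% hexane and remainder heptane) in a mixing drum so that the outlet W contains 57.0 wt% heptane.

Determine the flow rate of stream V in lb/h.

Let V be the unknown flow. Total out = 492 + V.
heptane balance: 376.38 + 0.493·V = 0.570·(492 + V)
(0.493 − 0.570)·V = 0.570×492 − 376.38 = -95.94
V = -95.94 / -0.077 = 1246 lb/h

1246 lb/h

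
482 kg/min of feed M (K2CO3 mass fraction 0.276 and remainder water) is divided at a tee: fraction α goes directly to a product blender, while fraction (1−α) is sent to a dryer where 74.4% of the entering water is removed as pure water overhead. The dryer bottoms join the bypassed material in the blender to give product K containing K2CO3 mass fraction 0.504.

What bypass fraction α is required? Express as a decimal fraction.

0.160

All 482×0.276 = 133.03 kg/min of K2CO3 reaches K, so K = 133.03/0.504 = 263.95 kg/min and vapour = 218.05 kg/min.
The evaporator receives (1−α)·482 of feed at 0.724 water and removes 0.744 of that water:
0.744×0.724×(1−α)×482 = 218.05
(1−α) = 218.05/259.63 = 0.8398;  α = 0.1602.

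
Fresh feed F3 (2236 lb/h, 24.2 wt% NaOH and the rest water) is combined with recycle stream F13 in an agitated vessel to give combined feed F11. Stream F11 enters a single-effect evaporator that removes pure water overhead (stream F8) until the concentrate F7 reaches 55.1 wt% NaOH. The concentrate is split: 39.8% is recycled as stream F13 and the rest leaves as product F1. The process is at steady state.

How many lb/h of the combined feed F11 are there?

Overall NaOH balance (none leaves overhead): NaOH in fresh feed = NaOH in product, i.e. 2236×0.242 = (1−0.398)·F7·0.551.
F7 = 541.11/(0.551×0.602) = 1631.3 lb/h.
Recycle F13 = 0.398×1631.3 = 649.27 lb/h.
Combined feed F11 = 2236 + 649.27 = 2885.3 lb/h.

2885 lb/h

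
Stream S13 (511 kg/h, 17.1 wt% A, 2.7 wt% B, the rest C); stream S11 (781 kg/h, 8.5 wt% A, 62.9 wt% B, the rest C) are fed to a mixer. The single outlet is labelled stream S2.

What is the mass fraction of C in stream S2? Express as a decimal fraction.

Total flow out = 511 + 781 = 1292 kg/h.
C in = 511×0.802 + 781×0.286 = 633.19 kg/h.
C mass fraction in S2 = 633.19/1292 = 0.4901.

0.4901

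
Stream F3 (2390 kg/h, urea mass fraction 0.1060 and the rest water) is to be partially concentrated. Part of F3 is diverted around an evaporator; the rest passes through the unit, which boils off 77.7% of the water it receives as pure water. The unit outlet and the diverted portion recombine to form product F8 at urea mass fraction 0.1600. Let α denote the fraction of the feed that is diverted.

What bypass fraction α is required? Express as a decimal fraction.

All 2390×0.106 = 253.34 kg/h of urea reaches F8, so F8 = 253.34/0.160 = 1583.4 kg/h and vapour = 806.62 kg/h.
The evaporator receives (1−α)·2390 of feed at 0.894 water and removes 0.777 of that water:
0.777×0.894×(1−α)×2390 = 806.62
(1−α) = 806.62/1660.2 = 0.4859;  α = 0.5141.

0.514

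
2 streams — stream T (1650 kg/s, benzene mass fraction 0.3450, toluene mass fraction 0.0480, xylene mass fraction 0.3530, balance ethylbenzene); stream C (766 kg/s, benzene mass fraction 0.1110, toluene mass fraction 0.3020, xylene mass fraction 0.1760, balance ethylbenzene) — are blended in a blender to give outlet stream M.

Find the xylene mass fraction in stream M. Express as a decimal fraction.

0.2969

Total flow out = 1650 + 766 = 2416 kg/s.
xylene in = 1650×0.353 + 766×0.176 = 717.27 kg/s.
xylene mass fraction in M = 717.27/2416 = 0.2969.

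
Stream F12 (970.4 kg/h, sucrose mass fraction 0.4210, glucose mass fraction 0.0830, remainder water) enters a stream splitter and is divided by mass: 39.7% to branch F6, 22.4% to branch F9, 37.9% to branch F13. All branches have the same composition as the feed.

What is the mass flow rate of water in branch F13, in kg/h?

182.4 kg/h

Branch F13 total = 0.379×970.4 = 367.78 kg/h.
water in F13 = 0.496×367.78 = 182.42 kg/h.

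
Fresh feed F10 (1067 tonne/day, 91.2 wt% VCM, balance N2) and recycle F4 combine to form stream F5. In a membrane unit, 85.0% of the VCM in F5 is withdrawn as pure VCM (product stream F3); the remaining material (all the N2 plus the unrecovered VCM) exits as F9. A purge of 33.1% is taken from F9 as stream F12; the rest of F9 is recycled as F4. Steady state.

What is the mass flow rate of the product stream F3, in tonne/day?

VCM in F5: m_A = 1067×0.912 + (1−0.331)·(1−0.850)·m_A, so m_A = 973.1/0.8996 = 1081.6 tonne/day.
Product F3 = 0.850×1081.6 = 919.4 tonne/day.

919.4 tonne/day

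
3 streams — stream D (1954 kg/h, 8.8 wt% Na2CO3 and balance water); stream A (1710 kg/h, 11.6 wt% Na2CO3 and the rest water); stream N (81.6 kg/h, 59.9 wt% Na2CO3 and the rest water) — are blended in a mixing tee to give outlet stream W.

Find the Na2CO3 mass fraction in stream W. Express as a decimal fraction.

0.112

Total flow out = 1954 + 1710 + 81.6 = 3745.6 kg/h.
Na2CO3 in = 1954×0.088 + 1710×0.116 + 81.6×0.599 = 419.19 kg/h.
Na2CO3 mass fraction in W = 419.19/3745.6 = 0.112.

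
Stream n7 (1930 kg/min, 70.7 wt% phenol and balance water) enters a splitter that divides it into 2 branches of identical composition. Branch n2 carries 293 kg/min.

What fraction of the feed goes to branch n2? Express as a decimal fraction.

0.152

Fraction to n2 = 293/1930 = 0.1518.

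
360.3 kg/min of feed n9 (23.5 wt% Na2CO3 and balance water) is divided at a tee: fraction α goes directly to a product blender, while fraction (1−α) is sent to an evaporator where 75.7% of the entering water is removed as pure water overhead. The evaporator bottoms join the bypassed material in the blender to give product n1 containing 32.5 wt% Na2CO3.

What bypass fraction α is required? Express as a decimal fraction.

All 360.3×0.235 = 84.671 kg/min of Na2CO3 reaches n1, so n1 = 84.671/0.325 = 260.52 kg/min and vapour = 99.775 kg/min.
The evaporator receives (1−α)·360.3 of feed at 0.765 water and removes 0.757 of that water:
0.757×0.765×(1−α)×360.3 = 99.775
(1−α) = 99.775/208.65 = 0.4782;  α = 0.5218.

0.522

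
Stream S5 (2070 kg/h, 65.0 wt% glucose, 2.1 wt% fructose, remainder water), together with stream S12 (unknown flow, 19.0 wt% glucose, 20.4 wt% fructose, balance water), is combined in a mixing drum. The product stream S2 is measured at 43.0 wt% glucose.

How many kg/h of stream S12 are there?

Let S12 be the unknown flow. Total out = 2070 + S12.
glucose balance: 1345.5 + 0.190·S12 = 0.430·(2070 + S12)
(0.190 − 0.430)·S12 = 0.430×2070 − 1345.5 = -455.4
S12 = -455.4 / -0.240 = 1897.5 kg/h

1898 kg/h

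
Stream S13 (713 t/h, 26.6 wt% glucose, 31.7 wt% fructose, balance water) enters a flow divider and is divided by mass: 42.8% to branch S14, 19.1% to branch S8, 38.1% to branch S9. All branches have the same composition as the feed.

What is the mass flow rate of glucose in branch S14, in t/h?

Branch S14 total = 0.428×713 = 305.16 t/h.
glucose in S14 = 0.266×305.16 = 81.174 t/h.

81.17 t/h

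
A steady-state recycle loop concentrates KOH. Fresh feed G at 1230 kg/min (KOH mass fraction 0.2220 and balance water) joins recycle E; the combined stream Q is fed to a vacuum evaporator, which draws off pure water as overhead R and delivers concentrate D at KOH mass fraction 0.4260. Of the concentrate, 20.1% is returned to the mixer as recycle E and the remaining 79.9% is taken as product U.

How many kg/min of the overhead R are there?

589 kg/min

Overall KOH balance (none leaves overhead): KOH in fresh feed = KOH in product, i.e. 1230×0.222 = (1−0.201)·D·0.426.
D = 273.06/(0.426×0.799) = 802.24 kg/min.
Recycle E = 0.201×802.24 = 161.25 kg/min.
Combined feed Q = 1230 + 161.25 = 1391.2 kg/min.
Overhead R = Q − D = 1391.2 − 802.24 = 589.01 kg/min.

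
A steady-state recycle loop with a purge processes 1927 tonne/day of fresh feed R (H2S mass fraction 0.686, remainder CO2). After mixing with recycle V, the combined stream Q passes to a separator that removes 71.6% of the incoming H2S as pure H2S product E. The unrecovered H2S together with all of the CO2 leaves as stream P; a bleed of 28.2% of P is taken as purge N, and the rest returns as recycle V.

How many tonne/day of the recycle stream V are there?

CO2 enters only via R and leaves only via the purge: 1927×0.314 = 0.282×(CO2 in P), and the separator passes all CO2, so CO2 in Q = CO2 in P = 2145.7 tonne/day.
H2S in Q: m_A = 1927×0.686 + (1−0.282)·(1−0.716)·m_A, so m_A = 1321.9/0.7961 = 1660.5 tonne/day.
P = (1−0.716)×1660.5 + 2145.7 = 2617.3 tonne/day.
Recycle V = (1−0.282)×2617.3 = 1879.2 tonne/day.

1879 tonne/day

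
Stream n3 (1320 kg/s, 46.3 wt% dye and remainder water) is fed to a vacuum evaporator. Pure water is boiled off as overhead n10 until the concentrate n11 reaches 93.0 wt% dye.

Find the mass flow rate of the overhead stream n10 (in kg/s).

662.8 kg/s

dye is conserved: 1320×0.463 = 611.16 kg/s all reports to the concentrate.
Concentrate = 611.16/(target fraction) = 657.16 kg/s.
Overhead = 1320 − 657.16 = 662.84 kg/s.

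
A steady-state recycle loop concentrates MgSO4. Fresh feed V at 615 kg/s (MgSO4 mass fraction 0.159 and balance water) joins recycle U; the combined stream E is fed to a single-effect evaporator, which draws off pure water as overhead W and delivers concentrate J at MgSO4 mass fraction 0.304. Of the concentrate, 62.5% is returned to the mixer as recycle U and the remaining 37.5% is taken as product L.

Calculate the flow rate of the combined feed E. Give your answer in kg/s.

Overall MgSO4 balance (none leaves overhead): MgSO4 in fresh feed = MgSO4 in product, i.e. 615×0.159 = (1−0.625)·J·0.304.
J = 97.785/(0.304×0.375) = 857.76 kg/s.
Recycle U = 0.625×857.76 = 536.1 kg/s.
Combined feed E = 615 + 536.1 = 1151.1 kg/s.

1151 kg/s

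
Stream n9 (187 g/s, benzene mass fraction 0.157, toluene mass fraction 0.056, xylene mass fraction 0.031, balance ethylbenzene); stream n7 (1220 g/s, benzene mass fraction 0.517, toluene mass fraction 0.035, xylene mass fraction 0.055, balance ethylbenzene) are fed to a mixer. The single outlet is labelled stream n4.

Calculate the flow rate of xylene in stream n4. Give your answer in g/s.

xylene out = xylene in = 187×0.031 + 1220×0.055 = 72.897 g/s.

72.9 g/s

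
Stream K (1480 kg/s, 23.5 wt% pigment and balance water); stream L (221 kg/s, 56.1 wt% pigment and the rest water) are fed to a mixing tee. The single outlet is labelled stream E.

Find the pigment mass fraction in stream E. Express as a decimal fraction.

0.277

Total flow out = 1480 + 221 = 1701 kg/s.
pigment in = 1480×0.235 + 221×0.561 = 471.78 kg/s.
pigment mass fraction in E = 471.78/1701 = 0.277.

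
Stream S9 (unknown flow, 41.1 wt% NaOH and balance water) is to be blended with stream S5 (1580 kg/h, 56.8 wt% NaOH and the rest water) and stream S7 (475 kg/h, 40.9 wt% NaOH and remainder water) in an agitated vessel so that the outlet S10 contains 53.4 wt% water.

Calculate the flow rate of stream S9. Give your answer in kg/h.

Let S9 be the unknown flow. Total out = 2055 + S9.
water balance: 963.28 + 0.589·S9 = 0.534·(2055 + S9)
(0.589 − 0.534)·S9 = 0.534×2055 − 963.28 = 134.09
S9 = 134.09 / 0.055 = 2437.9 kg/h

2438 kg/h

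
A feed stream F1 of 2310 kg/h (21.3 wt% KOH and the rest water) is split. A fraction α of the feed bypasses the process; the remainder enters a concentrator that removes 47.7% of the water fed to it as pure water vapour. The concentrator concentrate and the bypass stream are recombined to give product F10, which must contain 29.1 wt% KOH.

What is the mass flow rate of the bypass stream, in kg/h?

All 2310×0.213 = 492.03 kg/h of KOH reaches F10, so F10 = 492.03/0.291 = 1690.8 kg/h and vapour = 619.18 kg/h.
The evaporator receives (1−α)·2310 of feed at 0.787 water and removes 0.477 of that water:
0.477×0.787×(1−α)×2310 = 619.18
(1−α) = 619.18/867.17 = 0.7140;  α = 0.2860.
Bypass flow = 0.2860×2310 = 660.62 kg/h.

660.6 kg/h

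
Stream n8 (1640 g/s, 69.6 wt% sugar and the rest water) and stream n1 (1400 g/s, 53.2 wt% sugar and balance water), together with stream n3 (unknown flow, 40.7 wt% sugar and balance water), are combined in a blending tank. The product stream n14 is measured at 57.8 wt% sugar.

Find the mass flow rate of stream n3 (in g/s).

Let n3 be the unknown flow. Total out = 3040 + n3.
sugar balance: 1886.2 + 0.407·n3 = 0.578·(3040 + n3)
(0.407 − 0.578)·n3 = 0.578×3040 − 1886.2 = -129.12
n3 = -129.12 / -0.171 = 755.09 g/s

755.1 g/s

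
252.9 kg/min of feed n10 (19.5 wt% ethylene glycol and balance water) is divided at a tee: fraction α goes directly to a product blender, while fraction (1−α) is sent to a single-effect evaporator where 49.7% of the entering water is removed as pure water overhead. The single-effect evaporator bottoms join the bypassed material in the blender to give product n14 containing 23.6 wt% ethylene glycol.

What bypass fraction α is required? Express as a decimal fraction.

All 252.9×0.195 = 49.316 kg/min of ethylene glycol reaches n14, so n14 = 49.316/0.236 = 208.96 kg/min and vapour = 43.936 kg/min.
The evaporator receives (1−α)·252.9 of feed at 0.805 water and removes 0.497 of that water:
0.497×0.805×(1−α)×252.9 = 43.936
(1−α) = 43.936/101.18 = 0.4342;  α = 0.5658.

0.566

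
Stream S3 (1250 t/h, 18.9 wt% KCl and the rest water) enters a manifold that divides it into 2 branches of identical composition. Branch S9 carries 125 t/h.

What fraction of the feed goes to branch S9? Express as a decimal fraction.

0.100

Fraction to S9 = 125/1250 = 0.1000.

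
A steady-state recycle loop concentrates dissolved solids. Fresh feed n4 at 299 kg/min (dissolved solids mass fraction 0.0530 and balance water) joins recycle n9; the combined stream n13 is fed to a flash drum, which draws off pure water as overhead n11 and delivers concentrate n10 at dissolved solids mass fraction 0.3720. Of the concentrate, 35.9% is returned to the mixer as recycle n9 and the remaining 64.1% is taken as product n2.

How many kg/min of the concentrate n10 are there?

Overall dissolved solids balance (none leaves overhead): dissolved solids in fresh feed = dissolved solids in product, i.e. 299×0.053 = (1−0.359)·n10·0.372.
n10 = 15.847/(0.372×0.641) = 66.458 kg/min.

66.46 kg/min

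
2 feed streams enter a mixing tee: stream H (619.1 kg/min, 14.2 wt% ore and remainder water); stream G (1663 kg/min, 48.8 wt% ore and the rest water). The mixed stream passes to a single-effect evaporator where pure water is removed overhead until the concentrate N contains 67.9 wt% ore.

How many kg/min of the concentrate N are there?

1325 kg/min

ore entering = 619.1×0.142 + 1663×0.488 = 899.46 kg/min.
All ore reports to N, so N = 899.46/0.679 = 1324.7 kg/min.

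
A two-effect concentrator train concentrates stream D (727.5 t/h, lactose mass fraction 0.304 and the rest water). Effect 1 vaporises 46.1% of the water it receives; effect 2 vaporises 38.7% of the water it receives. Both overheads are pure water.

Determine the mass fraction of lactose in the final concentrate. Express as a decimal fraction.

water in feed = 727.5×0.696 = 506.34 t/h.
After stage 1: water left = (1−0.461)×506.34 = 272.92; stream total = 494.08 t/h.
After stage 2: water left = (1−0.387)×272.92 = 167.3; final concentrate = 388.46 t/h.
lactose fraction = 221.16/388.46 = 0.569.

0.569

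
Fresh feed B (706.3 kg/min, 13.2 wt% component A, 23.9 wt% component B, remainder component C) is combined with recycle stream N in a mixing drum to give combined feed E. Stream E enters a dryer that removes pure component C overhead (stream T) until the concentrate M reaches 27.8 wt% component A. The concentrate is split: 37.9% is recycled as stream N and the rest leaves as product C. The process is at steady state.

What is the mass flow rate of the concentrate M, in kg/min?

540 kg/min

Overall component A balance (none leaves overhead): component A in fresh feed = component A in product, i.e. 706.3×0.132 = (1−0.379)·M·0.278.
M = 93.232/(0.278×0.621) = 540.04 kg/min.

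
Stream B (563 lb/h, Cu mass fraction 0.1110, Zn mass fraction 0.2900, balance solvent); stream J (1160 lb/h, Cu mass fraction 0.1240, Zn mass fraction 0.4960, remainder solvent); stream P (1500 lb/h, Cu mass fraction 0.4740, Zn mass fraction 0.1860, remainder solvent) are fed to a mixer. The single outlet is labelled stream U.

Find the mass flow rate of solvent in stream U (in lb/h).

solvent out = solvent in = 563×0.599 + 1160×0.380 + 1500×0.340 = 1288 lb/h.

1288 lb/h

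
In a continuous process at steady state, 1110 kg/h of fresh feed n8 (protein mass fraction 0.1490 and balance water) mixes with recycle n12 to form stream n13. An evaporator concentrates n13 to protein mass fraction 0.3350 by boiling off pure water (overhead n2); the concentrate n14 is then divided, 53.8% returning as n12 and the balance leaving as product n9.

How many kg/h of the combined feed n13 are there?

1685 kg/h

Overall protein balance (none leaves overhead): protein in fresh feed = protein in product, i.e. 1110×0.149 = (1−0.538)·n14·0.335.
n14 = 165.39/(0.335×0.462) = 1068.6 kg/h.
Recycle n12 = 0.538×1068.6 = 574.92 kg/h.
Combined feed n13 = 1110 + 574.92 = 1684.9 kg/h.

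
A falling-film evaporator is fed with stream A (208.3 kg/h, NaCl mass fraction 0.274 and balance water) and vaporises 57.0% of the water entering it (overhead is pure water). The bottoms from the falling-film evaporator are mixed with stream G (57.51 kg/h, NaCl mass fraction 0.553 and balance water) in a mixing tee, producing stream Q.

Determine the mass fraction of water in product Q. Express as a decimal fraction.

Vapour removed = 0.570×0.726×208.3 = 86.199 kg/h; concentrate = 122.1 kg/h.
water reaching the mixer = 65.027 (from concentrate) + 57.51×0.447 = 90.734 kg/h.
Product flow = 122.1 + 57.51 = 179.61 kg/h; water fraction = 0.505.

0.505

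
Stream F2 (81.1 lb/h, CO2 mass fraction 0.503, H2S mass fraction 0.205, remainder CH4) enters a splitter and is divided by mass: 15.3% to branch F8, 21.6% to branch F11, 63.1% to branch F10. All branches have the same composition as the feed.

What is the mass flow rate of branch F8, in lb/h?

Branch F8 flow = 0.153×81.1 = 12.408 lb/h.

12.41 lb/h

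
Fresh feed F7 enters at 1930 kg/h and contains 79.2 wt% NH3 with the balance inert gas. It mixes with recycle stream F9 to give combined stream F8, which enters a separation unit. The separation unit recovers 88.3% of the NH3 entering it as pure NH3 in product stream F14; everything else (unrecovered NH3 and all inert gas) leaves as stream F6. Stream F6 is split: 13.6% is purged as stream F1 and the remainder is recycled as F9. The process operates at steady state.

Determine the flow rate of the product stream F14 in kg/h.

1502 kg/h

NH3 in F8: m_A = 1930×0.792 + (1−0.136)·(1−0.883)·m_A, so m_A = 1528.6/0.8989 = 1700.5 kg/h.
Product F14 = 0.883×1700.5 = 1501.5 kg/h.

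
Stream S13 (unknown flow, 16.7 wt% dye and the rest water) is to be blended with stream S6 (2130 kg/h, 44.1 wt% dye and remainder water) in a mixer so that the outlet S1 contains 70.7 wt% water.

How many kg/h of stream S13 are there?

2502 kg/h

Let S13 be the unknown flow. Total out = 2130 + S13.
water balance: 1190.7 + 0.833·S13 = 0.707·(2130 + S13)
(0.833 − 0.707)·S13 = 0.707×2130 − 1190.7 = 315.24
S13 = 315.24 / 0.126 = 2501.9 kg/h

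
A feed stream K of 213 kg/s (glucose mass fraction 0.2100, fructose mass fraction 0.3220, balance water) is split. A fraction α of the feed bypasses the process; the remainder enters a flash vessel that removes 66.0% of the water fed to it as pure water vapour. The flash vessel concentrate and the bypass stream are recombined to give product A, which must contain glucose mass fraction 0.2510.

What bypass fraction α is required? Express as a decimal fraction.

All 213×0.210 = 44.73 kg/s of glucose reaches A, so A = 44.73/0.251 = 178.21 kg/s and vapour = 34.793 kg/s.
The evaporator receives (1−α)·213 of feed at 0.468 water and removes 0.660 of that water:
0.660×0.468×(1−α)×213 = 34.793
(1−α) = 34.793/65.791 = 0.5288;  α = 0.4712.

0.471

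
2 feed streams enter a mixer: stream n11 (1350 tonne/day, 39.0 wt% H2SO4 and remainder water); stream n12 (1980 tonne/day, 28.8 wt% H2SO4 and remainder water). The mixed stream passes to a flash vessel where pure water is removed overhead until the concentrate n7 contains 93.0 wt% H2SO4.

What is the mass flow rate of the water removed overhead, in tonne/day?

2151 tonne/day

H2SO4 entering = 1350×0.390 + 1980×0.288 = 1096.7 tonne/day.
All H2SO4 reports to n7, so n7 = 1096.7/0.930 = 1179.3 tonne/day.
Total feed = 3330 tonne/day; overhead = 3330 − 1179.3 = 2150.7 tonne/day.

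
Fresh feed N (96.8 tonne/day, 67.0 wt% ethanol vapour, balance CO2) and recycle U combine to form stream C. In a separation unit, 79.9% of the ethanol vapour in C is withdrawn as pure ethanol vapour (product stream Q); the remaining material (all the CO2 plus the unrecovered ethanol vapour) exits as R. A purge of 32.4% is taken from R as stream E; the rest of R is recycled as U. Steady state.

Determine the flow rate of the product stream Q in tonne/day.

59.97 tonne/day

ethanol vapour in C: m_A = 96.8×0.670 + (1−0.324)·(1−0.799)·m_A, so m_A = 64.856/0.8641 = 75.054 tonne/day.
Product Q = 0.799×75.054 = 59.968 tonne/day.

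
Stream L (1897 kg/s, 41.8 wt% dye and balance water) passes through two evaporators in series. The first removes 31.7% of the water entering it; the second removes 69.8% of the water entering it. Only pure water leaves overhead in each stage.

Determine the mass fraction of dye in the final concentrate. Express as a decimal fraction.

0.7769

water in feed = 1897×0.582 = 1104.1 kg/s.
After stage 1: water left = (1−0.317)×1104.1 = 754.07; stream total = 1547 kg/s.
After stage 2: water left = (1−0.698)×754.07 = 227.73; final concentrate = 1020.7 kg/s.
dye fraction = 792.95/1020.7 = 0.7769.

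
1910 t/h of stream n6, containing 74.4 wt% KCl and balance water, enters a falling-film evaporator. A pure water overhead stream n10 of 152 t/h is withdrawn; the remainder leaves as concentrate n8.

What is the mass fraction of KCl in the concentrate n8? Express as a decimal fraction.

KCl is not removed: 1910×0.744 = 1421 t/h of KCl enters n8.
Concentrate = 1910 − 152 = 1758 t/h.
Mass fraction = 1421/1758 = 0.808.

0.808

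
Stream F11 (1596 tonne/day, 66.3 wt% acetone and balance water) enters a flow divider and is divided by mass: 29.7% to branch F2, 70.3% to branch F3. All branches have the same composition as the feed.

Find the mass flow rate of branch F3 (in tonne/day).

Branch F3 flow = 0.703×1596 = 1122 tonne/day.

1122 tonne/day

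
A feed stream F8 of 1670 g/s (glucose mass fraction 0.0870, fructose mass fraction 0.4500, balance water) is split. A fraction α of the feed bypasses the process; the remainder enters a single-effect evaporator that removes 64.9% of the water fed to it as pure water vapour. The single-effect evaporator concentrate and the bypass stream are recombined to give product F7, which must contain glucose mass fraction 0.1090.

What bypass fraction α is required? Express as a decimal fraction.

All 1670×0.087 = 145.29 g/s of glucose reaches F7, so F7 = 145.29/0.109 = 1332.9 g/s and vapour = 337.06 g/s.
The evaporator receives (1−α)·1670 of feed at 0.463 water and removes 0.649 of that water:
0.649×0.463×(1−α)×1670 = 337.06
(1−α) = 337.06/501.81 = 0.6717;  α = 0.3283.

0.328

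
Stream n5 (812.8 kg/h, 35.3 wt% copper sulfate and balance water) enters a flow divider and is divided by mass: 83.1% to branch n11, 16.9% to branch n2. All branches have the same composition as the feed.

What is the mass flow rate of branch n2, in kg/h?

137.4 kg/h

Branch n2 flow = 0.169×812.8 = 137.36 kg/h.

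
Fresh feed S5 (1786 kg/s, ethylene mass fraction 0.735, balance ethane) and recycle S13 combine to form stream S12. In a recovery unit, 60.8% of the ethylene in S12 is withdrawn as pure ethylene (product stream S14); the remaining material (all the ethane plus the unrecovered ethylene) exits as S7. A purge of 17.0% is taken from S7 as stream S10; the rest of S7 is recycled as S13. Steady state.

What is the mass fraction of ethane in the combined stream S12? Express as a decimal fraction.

0.589

ethane enters only via S5 and leaves only via the purge: 1786×0.265 = 0.170×(ethane in S7), and the recovery unit passes all ethane, so ethane in S12 = ethane in S7 = 2784.1 kg/s.
ethylene in S12: m_A = 1786×0.735 + (1−0.170)·(1−0.608)·m_A, so m_A = 1312.7/0.6746 = 1945.8 kg/s.
S12 = 1945.8 + 2784.1 = 4729.9 kg/s.
ethane fraction in S12 = 2784.1/4729.9 = 0.589.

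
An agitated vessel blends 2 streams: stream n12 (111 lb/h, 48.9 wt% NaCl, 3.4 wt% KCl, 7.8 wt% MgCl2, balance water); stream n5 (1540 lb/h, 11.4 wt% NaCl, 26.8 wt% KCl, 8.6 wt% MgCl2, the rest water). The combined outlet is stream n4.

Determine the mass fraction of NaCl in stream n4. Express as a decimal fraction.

Total flow out = 111 + 1540 = 1651 lb/h.
NaCl in = 111×0.489 + 1540×0.114 = 229.84 lb/h.
NaCl mass fraction in n4 = 229.84/1651 = 0.1392.

0.1392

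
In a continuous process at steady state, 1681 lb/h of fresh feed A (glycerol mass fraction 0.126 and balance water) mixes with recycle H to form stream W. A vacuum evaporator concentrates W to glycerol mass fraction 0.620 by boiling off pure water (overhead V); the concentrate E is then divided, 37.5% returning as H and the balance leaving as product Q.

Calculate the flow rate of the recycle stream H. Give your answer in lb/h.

205 lb/h

Overall glycerol balance (none leaves overhead): glycerol in fresh feed = glycerol in product, i.e. 1681×0.126 = (1−0.375)·E·0.620.
E = 211.81/(0.620×0.625) = 546.6 lb/h.
Recycle H = 0.375×546.6 = 204.97 lb/h.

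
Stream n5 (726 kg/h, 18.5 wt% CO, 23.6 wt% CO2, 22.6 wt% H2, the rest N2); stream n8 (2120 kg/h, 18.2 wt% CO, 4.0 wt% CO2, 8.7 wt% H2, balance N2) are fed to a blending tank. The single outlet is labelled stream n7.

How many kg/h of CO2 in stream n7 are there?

CO2 out = CO2 in = 726×0.236 + 2120×0.040 = 256.14 kg/h.

256.1 kg/h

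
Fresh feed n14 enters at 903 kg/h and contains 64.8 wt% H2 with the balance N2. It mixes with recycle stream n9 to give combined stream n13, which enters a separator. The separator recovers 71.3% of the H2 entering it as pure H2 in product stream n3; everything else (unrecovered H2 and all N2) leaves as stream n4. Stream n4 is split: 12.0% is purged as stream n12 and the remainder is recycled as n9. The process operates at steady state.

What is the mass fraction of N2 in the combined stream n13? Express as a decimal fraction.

0.772

N2 enters only via n14 and leaves only via the purge: 903×0.352 = 0.120×(N2 in n4), and the separator passes all N2, so N2 in n13 = N2 in n4 = 2648.8 kg/h.
H2 in n13: m_A = 903×0.648 + (1−0.120)·(1−0.713)·m_A, so m_A = 585.14/0.7474 = 782.86 kg/h.
n13 = 782.86 + 2648.8 = 3431.7 kg/h.
N2 fraction in n13 = 2648.8/3431.7 = 0.772.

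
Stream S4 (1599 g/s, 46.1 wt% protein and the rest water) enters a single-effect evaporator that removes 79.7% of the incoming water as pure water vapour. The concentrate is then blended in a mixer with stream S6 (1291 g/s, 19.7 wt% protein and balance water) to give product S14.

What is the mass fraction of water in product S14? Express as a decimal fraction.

Vapour removed = 0.797×0.539×1599 = 686.9 g/s; concentrate = 912.1 g/s.
water reaching the mixer = 174.96 (from concentrate) + 1291×0.803 = 1211.6 g/s.
Product flow = 912.1 + 1291 = 2203.1 g/s; water fraction = 0.550.

0.550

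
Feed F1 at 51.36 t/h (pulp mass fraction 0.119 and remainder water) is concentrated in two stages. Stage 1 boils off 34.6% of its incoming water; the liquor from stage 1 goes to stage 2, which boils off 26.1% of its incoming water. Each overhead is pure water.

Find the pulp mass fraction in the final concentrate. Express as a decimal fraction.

water in feed = 51.36×0.881 = 45.248 t/h.
After stage 1: water left = (1−0.346)×45.248 = 29.592; stream total = 35.704 t/h.
After stage 2: water left = (1−0.261)×29.592 = 21.869; final concentrate = 27.981 t/h.
pulp fraction = 6.1118/27.981 = 0.218.

0.218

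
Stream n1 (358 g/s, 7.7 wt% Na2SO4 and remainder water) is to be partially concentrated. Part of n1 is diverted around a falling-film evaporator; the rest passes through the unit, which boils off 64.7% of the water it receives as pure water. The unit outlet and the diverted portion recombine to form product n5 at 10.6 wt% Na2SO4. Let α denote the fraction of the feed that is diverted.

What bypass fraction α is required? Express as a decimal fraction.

0.542

All 358×0.077 = 27.566 g/s of Na2SO4 reaches n5, so n5 = 27.566/0.106 = 260.06 g/s and vapour = 97.943 g/s.
The evaporator receives (1−α)·358 of feed at 0.923 water and removes 0.647 of that water:
0.647×0.923×(1−α)×358 = 97.943
(1−α) = 97.943/213.79 = 0.4581;  α = 0.5419.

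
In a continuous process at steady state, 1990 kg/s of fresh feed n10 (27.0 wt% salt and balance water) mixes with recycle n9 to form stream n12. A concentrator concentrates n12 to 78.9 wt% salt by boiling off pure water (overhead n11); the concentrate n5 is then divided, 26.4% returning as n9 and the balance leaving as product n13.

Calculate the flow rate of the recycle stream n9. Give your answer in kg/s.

Overall salt balance (none leaves overhead): salt in fresh feed = salt in product, i.e. 1990×0.270 = (1−0.264)·n5·0.789.
n5 = 537.3/(0.789×0.736) = 925.26 kg/s.
Recycle n9 = 0.264×925.26 = 244.27 kg/s.

244.3 kg/s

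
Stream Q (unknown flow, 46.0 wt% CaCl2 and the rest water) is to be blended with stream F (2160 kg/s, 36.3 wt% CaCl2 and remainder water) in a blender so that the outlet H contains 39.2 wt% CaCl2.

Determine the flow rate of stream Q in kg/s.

Let Q be the unknown flow. Total out = 2160 + Q.
CaCl2 balance: 784.08 + 0.460·Q = 0.392·(2160 + Q)
(0.460 − 0.392)·Q = 0.392×2160 − 784.08 = 62.64
Q = 62.64 / 0.068 = 921.18 kg/s

921.2 kg/s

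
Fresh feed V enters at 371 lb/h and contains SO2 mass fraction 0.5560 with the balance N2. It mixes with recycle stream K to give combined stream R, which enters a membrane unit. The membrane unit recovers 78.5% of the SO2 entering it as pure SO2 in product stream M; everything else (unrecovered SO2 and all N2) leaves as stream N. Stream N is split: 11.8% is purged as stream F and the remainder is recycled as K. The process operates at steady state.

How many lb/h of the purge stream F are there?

171.2 lb/h

N2 enters only via V and leaves only via the purge: 371×0.444 = 0.118×(N2 in N), and the membrane unit passes all N2, so N2 in R = N2 in N = 1396 lb/h.
SO2 in R: m_A = 371×0.556 + (1−0.118)·(1−0.785)·m_A, so m_A = 206.28/0.8104 = 254.55 lb/h.
N = (1−0.785)×254.55 + 1396 = 1450.7 lb/h.
Purge F = 0.118×1450.7 = 171.18 lb/h.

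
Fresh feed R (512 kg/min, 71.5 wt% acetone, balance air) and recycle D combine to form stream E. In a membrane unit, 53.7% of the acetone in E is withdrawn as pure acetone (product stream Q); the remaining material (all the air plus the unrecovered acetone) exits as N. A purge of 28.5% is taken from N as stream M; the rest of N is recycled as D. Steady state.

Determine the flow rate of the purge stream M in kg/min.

air enters only via R and leaves only via the purge: 512×0.285 = 0.285×(air in N), and the membrane unit passes all air, so air in E = air in N = 512 kg/min.
acetone in E: m_A = 512×0.715 + (1−0.285)·(1−0.537)·m_A, so m_A = 366.08/0.6690 = 547.24 kg/min.
N = (1−0.537)×547.24 + 512 = 765.37 kg/min.
Purge M = 0.285×765.37 = 218.13 kg/min.

218.1 kg/min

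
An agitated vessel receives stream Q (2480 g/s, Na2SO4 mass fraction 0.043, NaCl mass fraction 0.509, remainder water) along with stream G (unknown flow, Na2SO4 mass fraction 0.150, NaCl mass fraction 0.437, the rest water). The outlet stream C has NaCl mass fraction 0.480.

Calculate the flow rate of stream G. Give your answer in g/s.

1673 g/s

Let G be the unknown flow. Total out = 2480 + G.
NaCl balance: 1262.3 + 0.437·G = 0.480·(2480 + G)
(0.437 − 0.480)·G = 0.480×2480 − 1262.3 = -71.92
G = -71.92 / -0.043 = 1672.6 g/s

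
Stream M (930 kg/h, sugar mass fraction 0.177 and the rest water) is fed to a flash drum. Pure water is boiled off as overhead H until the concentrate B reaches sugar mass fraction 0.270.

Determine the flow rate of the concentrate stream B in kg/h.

sugar is conserved: 930×0.177 = 164.61 kg/h all reports to the concentrate.
Concentrate = 164.61/(target fraction) = 609.67 kg/h.

609.7 kg/h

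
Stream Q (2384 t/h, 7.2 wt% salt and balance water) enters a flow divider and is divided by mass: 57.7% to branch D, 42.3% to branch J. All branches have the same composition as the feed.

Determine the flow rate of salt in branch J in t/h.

72.61 t/h

Branch J total = 0.423×2384 = 1008.4 t/h.
salt in J = 0.072×1008.4 = 72.607 t/h.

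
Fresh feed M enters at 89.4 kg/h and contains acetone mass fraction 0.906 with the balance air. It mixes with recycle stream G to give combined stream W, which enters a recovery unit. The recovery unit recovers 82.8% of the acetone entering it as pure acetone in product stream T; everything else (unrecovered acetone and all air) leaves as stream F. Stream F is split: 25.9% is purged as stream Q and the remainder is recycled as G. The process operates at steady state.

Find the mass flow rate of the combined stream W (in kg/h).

air enters only via M and leaves only via the purge: 89.4×0.094 = 0.259×(air in F), and the recovery unit passes all air, so air in W = air in F = 32.446 kg/h.
acetone in W: m_A = 89.4×0.906 + (1−0.259)·(1−0.828)·m_A, so m_A = 80.996/0.8725 = 92.827 kg/h.
W = 92.827 + 32.446 = 125.27 kg/h.

125.3 kg/h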